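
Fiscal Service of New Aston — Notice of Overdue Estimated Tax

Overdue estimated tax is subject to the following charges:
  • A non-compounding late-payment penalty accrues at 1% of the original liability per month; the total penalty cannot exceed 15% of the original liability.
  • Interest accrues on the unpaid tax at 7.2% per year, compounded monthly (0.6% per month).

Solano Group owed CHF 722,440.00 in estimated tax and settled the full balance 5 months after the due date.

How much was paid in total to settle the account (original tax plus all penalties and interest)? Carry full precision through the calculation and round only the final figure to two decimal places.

CHF 780,496.84

Penalty: 5 × 1% × CHF 722,440.00 = CHF 36,122.00 (below the 15% cap of CHF 108,366.00)
Interest: CHF 722,440.00 × ((1 + 0.006)^5 − 1) = CHF 722,440.00 × 0.0303622… = CHF 21,934.8436…
Total = CHF 722,440.00 + CHF 36,122.0000 + CHF 21,934.8436… = CHF 780,496.84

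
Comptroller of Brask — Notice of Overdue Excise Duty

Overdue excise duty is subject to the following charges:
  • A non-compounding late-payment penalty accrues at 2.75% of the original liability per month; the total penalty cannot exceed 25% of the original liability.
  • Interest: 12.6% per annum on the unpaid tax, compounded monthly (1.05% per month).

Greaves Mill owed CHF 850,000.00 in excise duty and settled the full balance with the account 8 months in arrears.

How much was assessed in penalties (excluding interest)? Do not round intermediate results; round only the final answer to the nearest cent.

Penalty: 8 × 2.75% × CHF 850,000.00 = CHF 187,000.00 (below the 25% cap of CHF 212,500.00)

CHF 187,000.00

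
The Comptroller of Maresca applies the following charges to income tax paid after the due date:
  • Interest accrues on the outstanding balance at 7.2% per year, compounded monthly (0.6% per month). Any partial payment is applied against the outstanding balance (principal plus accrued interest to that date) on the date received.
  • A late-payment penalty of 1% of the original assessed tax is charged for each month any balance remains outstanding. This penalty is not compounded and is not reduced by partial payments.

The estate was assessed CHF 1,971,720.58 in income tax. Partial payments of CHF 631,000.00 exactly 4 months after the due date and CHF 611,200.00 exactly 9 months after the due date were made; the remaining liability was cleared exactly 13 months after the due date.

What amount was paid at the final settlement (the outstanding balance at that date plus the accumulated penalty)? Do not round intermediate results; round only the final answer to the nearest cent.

Balance at month 4: CHF 1,971,720.5800 × (1 + 0.006)^4 = CHF 2,019,469.4717…
After CHF 631,000.00 payment: CHF 2,019,469.4717… − CHF 631,000.00 = CHF 1,388,469.4717…
Balance at month 9: CHF 1,388,469.4717… × (1 + 0.006)^5 = CHF 1,430,626.4129…
After CHF 611,200.00 payment: CHF 1,430,626.4129… − CHF 611,200.00 = CHF 819,426.4129…
Balance at month 13: CHF 819,426.4129… × (1 + 0.006)^4 = CHF 839,270.3520…
Penalty: 13 × 1% × CHF 1,971,720.58 = CHF 256,323.68…
Final settlement = outstanding balance + penalty = CHF 839,270.3520… + CHF 256,323.68… = CHF 1,095,594.03

CHF 1,095,594.03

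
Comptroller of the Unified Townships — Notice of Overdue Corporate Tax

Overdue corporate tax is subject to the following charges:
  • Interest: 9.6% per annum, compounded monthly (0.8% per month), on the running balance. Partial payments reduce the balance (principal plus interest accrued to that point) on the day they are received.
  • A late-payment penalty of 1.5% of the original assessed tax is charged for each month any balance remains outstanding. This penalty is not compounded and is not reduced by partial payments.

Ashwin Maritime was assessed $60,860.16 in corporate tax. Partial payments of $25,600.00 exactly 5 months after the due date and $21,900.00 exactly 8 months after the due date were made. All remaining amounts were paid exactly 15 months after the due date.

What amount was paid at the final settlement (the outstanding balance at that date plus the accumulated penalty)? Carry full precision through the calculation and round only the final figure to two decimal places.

Balance at month 5: $60,860.1600 × (1 + 0.008)^5 = $63,333.8298…
After $25,600.00 payment: $63,333.8298… − $25,600.00 = $37,733.8298…
Balance at month 8: $37,733.8298… × (1 + 0.008)^3 = $38,646.7059…
After $21,900.00 payment: $38,646.7059… − $21,900.00 = $16,746.7059…
Balance at month 15: $16,746.7059… × (1 + 0.008)^7 = $17,707.3315…
Penalty: 15 × 1.5% × $60,860.16 = $13,693.54…
Final settlement = outstanding balance + penalty = $17,707.3315… + $13,693.54… = $31,400.87

$31,400.87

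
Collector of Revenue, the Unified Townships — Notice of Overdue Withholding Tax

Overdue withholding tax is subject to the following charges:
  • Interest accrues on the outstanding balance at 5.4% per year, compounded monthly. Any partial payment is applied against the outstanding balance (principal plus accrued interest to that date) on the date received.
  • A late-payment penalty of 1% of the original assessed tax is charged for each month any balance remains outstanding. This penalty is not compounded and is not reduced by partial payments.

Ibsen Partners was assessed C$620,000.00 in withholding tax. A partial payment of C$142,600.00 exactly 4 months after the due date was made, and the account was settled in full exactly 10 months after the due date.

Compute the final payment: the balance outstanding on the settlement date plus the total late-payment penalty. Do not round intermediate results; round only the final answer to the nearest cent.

C$563,978.03

Monthly rate = 5.4% ÷ 12 = 0.45%
Balance at month 4: C$620,000.0000 × (1 + 0.0045)^4 = C$631,235.5562…
After C$142,600.00 payment: C$631,235.5562… − C$142,600.00 = C$488,635.5562…
Balance at month 10: C$488,635.5562… × (1 + 0.0045)^6 = C$501,978.0329…
Penalty: 10 × 1% × C$620,000.00 = C$62,000.00
Final settlement = outstanding balance + penalty = C$501,978.0329… + C$62,000.00 = C$563,978.03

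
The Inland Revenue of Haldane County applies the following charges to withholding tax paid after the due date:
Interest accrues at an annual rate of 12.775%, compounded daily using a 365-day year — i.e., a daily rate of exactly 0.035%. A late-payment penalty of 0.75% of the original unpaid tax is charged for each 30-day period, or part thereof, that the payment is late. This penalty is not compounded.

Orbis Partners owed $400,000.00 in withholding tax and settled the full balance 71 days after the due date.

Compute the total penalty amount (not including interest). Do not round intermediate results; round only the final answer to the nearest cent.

$9,000.00

Penalty periods: ⌈71/30⌉ = 3; penalty = 3 × 0.75% × $400,000.00 = $9,000.00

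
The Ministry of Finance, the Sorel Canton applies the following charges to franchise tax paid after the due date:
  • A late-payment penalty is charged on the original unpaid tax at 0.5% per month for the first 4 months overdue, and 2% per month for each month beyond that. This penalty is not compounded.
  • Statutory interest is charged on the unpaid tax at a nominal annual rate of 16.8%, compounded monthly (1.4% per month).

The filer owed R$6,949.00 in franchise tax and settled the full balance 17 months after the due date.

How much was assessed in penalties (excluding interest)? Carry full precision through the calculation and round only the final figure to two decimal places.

R$1,945.72

Penalty, months 1–4: 4 × 0.5% × R$6,949.00 = R$138.98
Penalty, months 5–17: 13 × 2% × R$6,949.00 = R$1,806.74
Total penalty = R$138.98 + R$1,806.74 = R$1,945.72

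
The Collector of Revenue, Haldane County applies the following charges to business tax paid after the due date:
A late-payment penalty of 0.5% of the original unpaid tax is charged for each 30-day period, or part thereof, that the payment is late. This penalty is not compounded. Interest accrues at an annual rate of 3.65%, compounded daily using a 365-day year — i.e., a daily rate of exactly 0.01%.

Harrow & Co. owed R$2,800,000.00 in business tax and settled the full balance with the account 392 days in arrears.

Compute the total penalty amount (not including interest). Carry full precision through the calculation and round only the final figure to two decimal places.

R$196,000.00

Penalty periods: ⌈392/30⌉ = 14; penalty = 14 × 0.5% × R$2,800,000.00 = R$196,000.00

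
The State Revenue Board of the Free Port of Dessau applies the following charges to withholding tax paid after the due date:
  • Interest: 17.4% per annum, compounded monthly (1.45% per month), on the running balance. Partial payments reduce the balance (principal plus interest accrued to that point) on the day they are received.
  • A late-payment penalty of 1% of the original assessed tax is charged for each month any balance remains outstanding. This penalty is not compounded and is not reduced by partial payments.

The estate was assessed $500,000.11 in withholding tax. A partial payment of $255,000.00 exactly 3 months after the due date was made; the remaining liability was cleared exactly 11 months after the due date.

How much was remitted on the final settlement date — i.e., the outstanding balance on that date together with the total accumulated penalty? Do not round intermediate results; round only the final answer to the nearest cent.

Balance at month 3: $500,000.1100 × (1 + 0.0145)^3 = $522,067.0142…
After $255,000.00 payment: $522,067.0142… − $255,000.00 = $267,067.0142…
Balance at month 11: $267,067.0142… × (1 + 0.0145)^8 = $299,665.4419…
Penalty: 11 × 1% × $500,000.11 = $55,000.01…
Final settlement = outstanding balance + penalty = $299,665.4419… + $55,000.01… = $354,665.45

$354,665.45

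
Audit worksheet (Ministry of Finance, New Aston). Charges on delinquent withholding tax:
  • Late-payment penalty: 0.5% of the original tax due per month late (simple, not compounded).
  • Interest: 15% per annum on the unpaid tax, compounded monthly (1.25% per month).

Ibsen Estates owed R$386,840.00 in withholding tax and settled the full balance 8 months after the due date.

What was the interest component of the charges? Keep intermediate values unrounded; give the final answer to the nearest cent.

Interest: R$386,840.00 × ((1 + 0.0125)^8 − 1) = R$386,840.00 × 0.1044861… = R$40,419.4034…

R$40,419.40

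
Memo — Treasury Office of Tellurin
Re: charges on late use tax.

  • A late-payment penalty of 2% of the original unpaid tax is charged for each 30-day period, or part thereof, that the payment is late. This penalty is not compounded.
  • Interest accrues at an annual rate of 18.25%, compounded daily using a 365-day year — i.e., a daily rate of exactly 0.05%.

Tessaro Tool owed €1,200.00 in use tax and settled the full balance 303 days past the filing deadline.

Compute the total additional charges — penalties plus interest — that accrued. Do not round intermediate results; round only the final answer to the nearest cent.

€460.24

Penalty periods: ⌈303/30⌉ = 11; penalty = 11 × 2% × €1,200.00 = €264.00
Interest: €1,200.00 × ((1 + 0.0005)^303 − 1) = €1,200.00 × 0.16353425… = €196.2411…
Penalties + interest = €264.0000 + €196.2411… = €460.24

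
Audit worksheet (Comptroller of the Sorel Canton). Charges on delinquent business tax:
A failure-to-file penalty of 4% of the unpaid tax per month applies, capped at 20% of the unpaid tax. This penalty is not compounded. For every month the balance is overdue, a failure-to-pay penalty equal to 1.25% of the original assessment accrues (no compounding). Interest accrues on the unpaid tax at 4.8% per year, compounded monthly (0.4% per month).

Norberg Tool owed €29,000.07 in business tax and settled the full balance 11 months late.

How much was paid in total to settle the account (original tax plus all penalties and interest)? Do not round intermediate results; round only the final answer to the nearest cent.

Failure-to-file: 11 × 4% × €29,000.07 = €12,760.03…, capped at 20% × €29,000.07 = €5,800.01…
Failure-to-pay penalty = 1.25% × €29,000.07 × 11 mo = €3,987.51…
Interest: €29,000.07 × ((1 + 0.004)^11 − 1) = €29,000.07 × 0.0448906… = €1,301.8318…
Total = €29,000.07 + €9,787.5236… + €1,301.8318… = €40,089.43

€40,089.43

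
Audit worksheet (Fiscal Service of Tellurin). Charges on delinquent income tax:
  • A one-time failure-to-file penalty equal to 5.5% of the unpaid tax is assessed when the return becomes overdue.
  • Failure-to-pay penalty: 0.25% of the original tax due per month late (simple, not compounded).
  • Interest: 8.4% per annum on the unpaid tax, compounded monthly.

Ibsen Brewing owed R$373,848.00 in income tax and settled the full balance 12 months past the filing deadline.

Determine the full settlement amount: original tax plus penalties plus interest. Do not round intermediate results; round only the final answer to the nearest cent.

R$438,266.00

Failure-to-file penalty: 5.5% × R$373,848.00 = R$20,561.64
Failure-to-pay penalty = 0.25% × R$373,848.00 × 12 mo = R$11,215.44
Interest (8.4%/yr ÷ 12 = 0.7%/month): R$373,848.00 × ((1 + 0.007)^12 − 1) = R$32,640.9163…
Total = R$373,848.00 + R$31,777.0800 + R$32,640.9163… = R$438,266.00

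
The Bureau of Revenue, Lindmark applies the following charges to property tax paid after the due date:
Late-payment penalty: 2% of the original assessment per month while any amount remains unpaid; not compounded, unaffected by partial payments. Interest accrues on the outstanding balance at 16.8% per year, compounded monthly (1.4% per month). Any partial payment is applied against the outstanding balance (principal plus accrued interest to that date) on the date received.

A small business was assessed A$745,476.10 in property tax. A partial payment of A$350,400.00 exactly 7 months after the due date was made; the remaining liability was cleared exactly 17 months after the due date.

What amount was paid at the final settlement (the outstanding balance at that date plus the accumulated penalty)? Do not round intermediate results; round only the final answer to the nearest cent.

Balance at month 7: A$745,476.1000 × (1 + 0.014)^7 = A$821,673.7437…
After A$350,400.00 payment: A$821,673.7437… − A$350,400.00 = A$471,273.7437…
Balance at month 17: A$471,273.7437… × (1 + 0.014)^10 = A$541,567.7499…
Penalty: 17 × 2% × A$745,476.10 = A$253,461.87…
Final settlement = outstanding balance + penalty = A$541,567.7499… + A$253,461.87… = A$795,029.62

A$795,029.62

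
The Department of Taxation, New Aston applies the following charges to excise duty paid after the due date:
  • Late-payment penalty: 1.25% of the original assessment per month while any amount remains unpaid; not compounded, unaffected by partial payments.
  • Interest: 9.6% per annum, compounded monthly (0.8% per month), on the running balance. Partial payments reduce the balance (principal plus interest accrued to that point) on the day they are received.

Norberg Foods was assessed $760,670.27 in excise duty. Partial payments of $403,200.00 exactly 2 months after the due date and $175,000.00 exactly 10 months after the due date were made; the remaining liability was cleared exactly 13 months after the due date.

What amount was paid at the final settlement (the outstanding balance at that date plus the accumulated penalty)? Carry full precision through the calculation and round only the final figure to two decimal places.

$347,930.64

Balance at month 2: $760,670.2700 × (1 + 0.008)^2 = $772,889.6772…
After $403,200.00 payment: $772,889.6772… − $403,200.00 = $369,689.6772…
Balance at month 10: $369,689.6772… × (1 + 0.008)^8 = $394,023.0069…
After $175,000.00 payment: $394,023.0069… − $175,000.00 = $219,023.0069…
Balance at month 13: $219,023.0069… × (1 + 0.008)^3 = $224,321.7236…
Penalty: 13 × 1.25% × $760,670.27 = $123,608.92…
Final settlement = outstanding balance + penalty = $224,321.7236… + $123,608.92… = $347,930.64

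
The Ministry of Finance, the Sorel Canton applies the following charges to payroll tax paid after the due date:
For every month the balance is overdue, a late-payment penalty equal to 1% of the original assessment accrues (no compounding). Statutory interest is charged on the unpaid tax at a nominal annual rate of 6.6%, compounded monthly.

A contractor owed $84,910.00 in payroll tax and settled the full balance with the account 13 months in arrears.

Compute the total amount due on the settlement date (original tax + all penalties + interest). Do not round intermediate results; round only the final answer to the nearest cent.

$102,223.81

Late-payment penalty = 1% × $84,910.00 × 13 mo = $11,038.30
Interest (6.6%/yr ÷ 12 = 0.55%/month): $84,910.00 × ((1 + 0.0055)^13 − 1) = $6,275.5065…
Total = $84,910.00 + $11,038.3000 + $6,275.5065… = $102,223.81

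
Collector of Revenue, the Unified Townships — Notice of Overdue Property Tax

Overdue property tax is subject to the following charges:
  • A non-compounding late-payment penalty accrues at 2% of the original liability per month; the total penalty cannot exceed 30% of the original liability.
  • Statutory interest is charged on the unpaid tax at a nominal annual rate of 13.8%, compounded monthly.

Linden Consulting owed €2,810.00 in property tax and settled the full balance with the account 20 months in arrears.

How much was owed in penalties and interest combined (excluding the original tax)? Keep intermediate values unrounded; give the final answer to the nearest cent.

Penalty (uncapped): 20 × 2% × €2,810.00 = €1,124.00; cap = 30% × €2,810.00 = €843.00 → penalty = €843.00
Interest (13.8%/yr ÷ 12 = 1.15%/month): €2,810.00 × ((1 + 0.0115)^20 − 1) = €722.0274…
Penalties + interest = €843.0000 + €722.0274… = €1,565.03

€1,565.03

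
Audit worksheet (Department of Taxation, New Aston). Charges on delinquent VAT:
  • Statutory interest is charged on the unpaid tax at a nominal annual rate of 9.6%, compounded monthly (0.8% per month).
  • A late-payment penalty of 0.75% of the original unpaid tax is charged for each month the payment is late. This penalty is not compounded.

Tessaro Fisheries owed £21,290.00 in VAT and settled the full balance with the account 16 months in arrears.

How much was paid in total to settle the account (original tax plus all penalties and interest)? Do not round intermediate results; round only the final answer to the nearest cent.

£26,739.69

Late-payment penalty = 0.75% × £21,290.00 × 16 mo = £2,554.80
Interest: £21,290.00 × ((1 + 0.008)^16 − 1) = £21,290.00 × 0.1359743… = £2,894.8933…
Total = £21,290.00 + £2,554.8000 + £2,894.8933… = £26,739.69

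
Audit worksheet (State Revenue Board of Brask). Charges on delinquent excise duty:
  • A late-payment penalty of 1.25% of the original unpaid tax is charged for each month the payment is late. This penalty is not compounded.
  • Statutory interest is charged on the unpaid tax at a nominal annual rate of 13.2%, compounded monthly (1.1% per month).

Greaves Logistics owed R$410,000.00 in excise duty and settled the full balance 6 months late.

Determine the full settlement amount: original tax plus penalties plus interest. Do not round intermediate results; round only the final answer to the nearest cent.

R$468,565.15

Late-payment penalty: 6 × 1.25% × R$410,000.00 = R$30,750.00
Interest: R$410,000.00 × ((1 + 0.011)^6 − 1) = R$410,000.00 × 0.0678418… = R$27,815.1546…
Total = R$410,000.00 + R$30,750.0000 + R$27,815.1546… = R$468,565.15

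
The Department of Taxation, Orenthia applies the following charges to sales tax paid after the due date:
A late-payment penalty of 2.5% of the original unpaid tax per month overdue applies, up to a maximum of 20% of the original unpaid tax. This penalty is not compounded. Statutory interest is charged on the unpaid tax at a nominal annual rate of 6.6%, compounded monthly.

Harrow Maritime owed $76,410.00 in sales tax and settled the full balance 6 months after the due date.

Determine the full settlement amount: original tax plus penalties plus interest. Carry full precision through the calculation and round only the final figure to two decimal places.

$90,427.96

Penalty: 6 × 2.5% × $76,410.00 = $11,461.50 (below the 20% cap of $15,282.00)
Interest (6.6%/yr ÷ 12 = 0.55%/month): $76,410.00 × ((1 + 0.0055)^6 − 1) = $2,556.4563…
Total = $76,410.00 + $11,461.5000 + $2,556.4563… = $90,427.96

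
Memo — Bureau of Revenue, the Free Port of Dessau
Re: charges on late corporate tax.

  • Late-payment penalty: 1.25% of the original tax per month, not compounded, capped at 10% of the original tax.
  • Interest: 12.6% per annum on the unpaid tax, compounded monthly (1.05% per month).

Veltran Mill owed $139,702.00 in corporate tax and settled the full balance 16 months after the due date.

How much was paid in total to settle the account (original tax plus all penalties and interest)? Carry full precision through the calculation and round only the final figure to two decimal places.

$179,084.13

Penalty (uncapped): 16 × 1.25% × $139,702.00 = $27,940.40; cap = 10% × $139,702.00 = $13,970.20 → penalty = $13,970.20
Interest: $139,702.00 × ((1 + 0.0105)^16 − 1) = $139,702.00 × 0.1819010… = $25,411.9280…
Total = $139,702.00 + $13,970.2000 + $25,411.9280… = $179,084.13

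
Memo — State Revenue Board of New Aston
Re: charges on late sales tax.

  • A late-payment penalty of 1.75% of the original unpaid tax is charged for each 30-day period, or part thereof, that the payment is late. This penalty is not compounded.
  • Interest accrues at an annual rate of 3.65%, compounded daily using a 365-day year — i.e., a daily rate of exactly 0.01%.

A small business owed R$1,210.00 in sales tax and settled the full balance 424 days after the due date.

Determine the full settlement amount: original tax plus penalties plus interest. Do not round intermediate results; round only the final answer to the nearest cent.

Penalty periods: ⌈424/30⌉ = 15; penalty = 15 × 1.75% × R$1,210.00 = R$317.63…
Interest: R$1,210.00 × ((1 + 0.0001)^424 − 1) = R$1,210.00 × 0.04330951… = R$52.4045…
Total = R$1,210.00 + R$317.6250 + R$52.4045… = R$1,580.03

R$1,580.03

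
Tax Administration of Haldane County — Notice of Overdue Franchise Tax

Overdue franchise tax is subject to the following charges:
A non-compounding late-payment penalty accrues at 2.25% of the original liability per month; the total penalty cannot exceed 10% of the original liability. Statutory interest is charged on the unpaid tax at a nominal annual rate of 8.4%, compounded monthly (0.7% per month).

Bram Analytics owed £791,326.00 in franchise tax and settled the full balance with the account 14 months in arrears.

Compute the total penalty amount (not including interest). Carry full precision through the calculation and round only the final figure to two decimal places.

£79,132.60

Penalty (uncapped): 14 × 2.25% × £791,326.00 = £249,267.69; cap = 10% × £791,326.00 = £79,132.60 → penalty = £79,132.60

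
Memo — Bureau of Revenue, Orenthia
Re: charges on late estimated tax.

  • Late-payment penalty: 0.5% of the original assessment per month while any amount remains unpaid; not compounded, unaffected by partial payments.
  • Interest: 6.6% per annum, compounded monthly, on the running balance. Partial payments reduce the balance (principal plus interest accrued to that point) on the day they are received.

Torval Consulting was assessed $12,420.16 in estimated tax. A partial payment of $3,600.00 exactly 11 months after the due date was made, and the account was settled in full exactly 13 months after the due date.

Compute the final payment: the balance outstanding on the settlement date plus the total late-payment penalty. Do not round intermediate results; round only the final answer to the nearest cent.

Monthly rate = 6.6% ÷ 12 = 0.55%
Balance at month 11: $12,420.1600 × (1 + 0.0055)^11 = $13,192.5885…
After $3,600.00 payment: $13,192.5885… − $3,600.00 = $9,592.5885…
Balance at month 13: $9,592.5885… × (1 + 0.0055)^2 = $9,698.3971…
Penalty: 13 × 0.5% × $12,420.16 = $807.31…
Final settlement = outstanding balance + penalty = $9,698.3971… + $807.31… = $10,505.71

$10,505.71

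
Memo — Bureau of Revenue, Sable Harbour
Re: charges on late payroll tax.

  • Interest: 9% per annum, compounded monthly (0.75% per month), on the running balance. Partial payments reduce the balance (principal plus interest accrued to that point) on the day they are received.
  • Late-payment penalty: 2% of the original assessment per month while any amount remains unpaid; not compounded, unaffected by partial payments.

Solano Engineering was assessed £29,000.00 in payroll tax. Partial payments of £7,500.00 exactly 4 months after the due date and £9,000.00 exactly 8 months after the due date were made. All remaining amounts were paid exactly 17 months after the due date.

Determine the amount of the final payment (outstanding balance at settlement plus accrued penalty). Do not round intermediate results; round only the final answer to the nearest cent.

£24,896.77

Balance at month 4: £29,000.0000 × (1 + 0.0075)^4 = £29,879.8365…
After £7,500.00 payment: £29,879.8365… − £7,500.00 = £22,379.8365…
Balance at month 8: £22,379.8365… × (1 + 0.0075)^4 = £23,058.8227…
After £9,000.00 payment: £23,058.8227… − £9,000.00 = £14,058.8227…
Balance at month 17: £14,058.8227… × (1 + 0.0075)^9 = £15,036.7662…
Penalty: 17 × 2% × £29,000.00 = £9,860.00
Final settlement = outstanding balance + penalty = £15,036.7662… + £9,860.00 = £24,896.77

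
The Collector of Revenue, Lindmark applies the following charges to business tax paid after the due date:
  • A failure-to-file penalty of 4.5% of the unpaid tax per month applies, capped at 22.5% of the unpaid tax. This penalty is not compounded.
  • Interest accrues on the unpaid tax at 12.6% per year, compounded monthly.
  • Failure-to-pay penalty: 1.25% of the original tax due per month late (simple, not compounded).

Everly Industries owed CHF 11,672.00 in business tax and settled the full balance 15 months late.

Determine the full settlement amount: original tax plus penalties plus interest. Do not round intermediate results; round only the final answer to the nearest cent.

CHF 18,466.50

Failure-to-file: 15 × 4.5% × CHF 11,672.00 = CHF 7,878.60, capped at 22.5% × CHF 11,672.00 = CHF 2,626.20
Failure-to-pay penalty: 15 × 1.25% × CHF 11,672.00 = CHF 2,188.50
Interest (12.6%/yr ÷ 12 = 1.05%/month): CHF 11,672.00 × ((1 + 0.0105)^15 − 1) = CHF 1,979.8041…
Total = CHF 11,672.00 + CHF 4,814.7000 + CHF 1,979.8041… = CHF 18,466.50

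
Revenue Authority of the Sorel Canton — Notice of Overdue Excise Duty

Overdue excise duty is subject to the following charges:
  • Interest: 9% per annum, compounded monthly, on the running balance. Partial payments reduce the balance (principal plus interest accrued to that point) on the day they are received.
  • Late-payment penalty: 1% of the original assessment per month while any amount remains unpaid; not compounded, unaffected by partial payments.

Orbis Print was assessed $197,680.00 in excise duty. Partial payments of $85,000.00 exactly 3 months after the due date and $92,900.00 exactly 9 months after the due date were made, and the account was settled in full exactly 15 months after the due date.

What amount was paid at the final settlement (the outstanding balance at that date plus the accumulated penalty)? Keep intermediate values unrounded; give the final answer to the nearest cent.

$60,644.10

Monthly rate = 9% ÷ 12 = 0.75%
Balance at month 3: $197,680.0000 × (1 + 0.0075)^3 = $202,161.2419…
After $85,000.00 payment: $202,161.2419… − $85,000.00 = $117,161.2419…
Balance at month 9: $117,161.2419… × (1 + 0.0075)^6 = $122,533.3467…
After $92,900.00 payment: $122,533.3467… − $92,900.00 = $29,633.3467…
Balance at month 15: $29,633.3467… × (1 + 0.0075)^6 = $30,992.1019…
Penalty: 15 × 1% × $197,680.00 = $29,652.00
Final settlement = outstanding balance + penalty = $30,992.1019… + $29,652.00 = $60,644.10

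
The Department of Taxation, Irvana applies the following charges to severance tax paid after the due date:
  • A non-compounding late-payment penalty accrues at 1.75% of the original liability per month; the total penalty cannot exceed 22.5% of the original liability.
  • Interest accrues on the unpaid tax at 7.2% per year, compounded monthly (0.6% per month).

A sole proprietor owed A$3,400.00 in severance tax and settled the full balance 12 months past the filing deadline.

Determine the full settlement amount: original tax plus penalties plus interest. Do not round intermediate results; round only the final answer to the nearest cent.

Penalty: 12 × 1.75% × A$3,400.00 = A$714.00 (below the 22.5% cap of A$765.00)
Interest: A$3,400.00 × ((1 + 0.006)^12 − 1) = A$3,400.00 × 0.0744242… = A$253.0422…
Total = A$3,400.00 + A$714.0000 + A$253.0422… = A$4,367.04

A$4,367.04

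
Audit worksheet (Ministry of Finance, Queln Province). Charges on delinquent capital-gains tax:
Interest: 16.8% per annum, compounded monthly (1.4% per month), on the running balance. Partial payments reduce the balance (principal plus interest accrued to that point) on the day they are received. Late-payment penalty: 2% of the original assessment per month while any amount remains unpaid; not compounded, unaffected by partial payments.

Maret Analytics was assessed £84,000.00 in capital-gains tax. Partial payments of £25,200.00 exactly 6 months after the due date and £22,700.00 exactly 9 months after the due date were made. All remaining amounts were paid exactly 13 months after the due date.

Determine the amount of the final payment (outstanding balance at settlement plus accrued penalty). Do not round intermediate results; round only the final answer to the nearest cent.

£70,706.56

Balance at month 6: £84,000.0000 × (1 + 0.014)^6 = £91,307.6186…
After £25,200.00 payment: £91,307.6186… − £25,200.00 = £66,107.6186…
Balance at month 9: £66,107.6186… × (1 + 0.014)^3 = £68,923.1913…
After £22,700.00 payment: £68,923.1913… − £22,700.00 = £46,223.1913…
Balance at month 13: £46,223.1913… × (1 + 0.014)^4 = £48,866.5576…
Penalty: 13 × 2% × £84,000.00 = £21,840.00
Final settlement = outstanding balance + penalty = £48,866.5576… + £21,840.00 = £70,706.56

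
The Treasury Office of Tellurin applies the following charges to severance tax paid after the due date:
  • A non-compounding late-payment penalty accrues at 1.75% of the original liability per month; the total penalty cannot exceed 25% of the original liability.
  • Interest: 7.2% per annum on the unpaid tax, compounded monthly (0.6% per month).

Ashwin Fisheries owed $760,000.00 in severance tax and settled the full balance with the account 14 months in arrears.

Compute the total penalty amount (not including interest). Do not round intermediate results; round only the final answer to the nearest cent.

Penalty: 14 × 1.75% × $760,000.00 = $186,200.00 (below the 25% cap of $190,000.00)

$186,200.00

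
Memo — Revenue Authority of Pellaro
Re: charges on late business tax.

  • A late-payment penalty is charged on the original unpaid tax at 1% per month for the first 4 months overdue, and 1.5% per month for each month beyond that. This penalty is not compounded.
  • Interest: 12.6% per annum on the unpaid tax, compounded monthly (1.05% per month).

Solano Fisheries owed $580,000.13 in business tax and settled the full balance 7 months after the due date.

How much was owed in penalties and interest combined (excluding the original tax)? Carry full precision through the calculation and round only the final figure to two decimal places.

Penalty, months 1–4: 4 × 1% × $580,000.13 = $23,200.01…
Penalty, months 5–7: 3 × 1.5% × $580,000.13 = $26,100.01…
Interest: $580,000.13 × ((1 + 0.0105)^7 − 1) = $580,000.13 × 0.0758562… = $43,996.6030…
Penalties + interest = $49,300.0111… + $43,996.6030… = $93,296.61

$93,296.61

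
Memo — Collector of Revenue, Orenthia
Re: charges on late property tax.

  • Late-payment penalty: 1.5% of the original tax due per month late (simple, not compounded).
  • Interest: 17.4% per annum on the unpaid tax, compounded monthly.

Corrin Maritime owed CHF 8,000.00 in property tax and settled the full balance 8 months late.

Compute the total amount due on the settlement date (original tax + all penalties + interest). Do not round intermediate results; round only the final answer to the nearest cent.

CHF 9,936.49

Late-payment penalty = 1.5% × CHF 8,000.00 × 8 mo = CHF 960.00
Interest (17.4%/yr ÷ 12 = 1.45%/month): CHF 8,000.00 × ((1 + 0.0145)^8 − 1) = CHF 976.4868…
Total = CHF 8,000.00 + CHF 960.0000 + CHF 976.4868… = CHF 9,936.49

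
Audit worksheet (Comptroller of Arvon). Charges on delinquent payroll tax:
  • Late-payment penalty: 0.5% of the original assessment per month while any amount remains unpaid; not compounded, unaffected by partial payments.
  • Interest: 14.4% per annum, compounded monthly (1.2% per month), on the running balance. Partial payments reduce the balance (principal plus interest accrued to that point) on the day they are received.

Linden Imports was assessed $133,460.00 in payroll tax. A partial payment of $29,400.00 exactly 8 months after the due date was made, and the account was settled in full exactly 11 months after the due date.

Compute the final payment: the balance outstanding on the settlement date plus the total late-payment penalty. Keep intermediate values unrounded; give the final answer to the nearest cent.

Balance at month 8: $133,460.0000 × (1 + 0.012)^8 = $146,823.3810…
After $29,400.00 payment: $146,823.3810… − $29,400.00 = $117,423.3810…
Balance at month 11: $117,423.3810… × (1 + 0.012)^3 = $121,701.5525…
Penalty: 11 × 0.5% × $133,460.00 = $7,340.30
Final settlement = outstanding balance + penalty = $121,701.5525… + $7,340.30 = $129,041.85

$129,041.85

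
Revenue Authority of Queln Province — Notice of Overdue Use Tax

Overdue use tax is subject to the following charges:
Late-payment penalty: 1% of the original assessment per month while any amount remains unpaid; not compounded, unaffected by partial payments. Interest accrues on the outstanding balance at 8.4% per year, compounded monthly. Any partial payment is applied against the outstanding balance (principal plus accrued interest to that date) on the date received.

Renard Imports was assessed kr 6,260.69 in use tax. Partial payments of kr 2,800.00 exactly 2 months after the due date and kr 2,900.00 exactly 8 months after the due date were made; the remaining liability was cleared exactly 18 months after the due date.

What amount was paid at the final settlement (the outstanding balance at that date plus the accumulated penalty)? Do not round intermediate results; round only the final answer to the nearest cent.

kr 1,985.07

Monthly rate = 8.4% ÷ 12 = 0.7%
Balance at month 2: kr 6,260.6900 × (1 + 0.007)^2 = kr 6,348.6464…
After kr 2,800.00 payment: kr 6,348.6464… − kr 2,800.00 = kr 3,548.6464…
Balance at month 8: kr 3,548.6464… × (1 + 0.007)^6 = kr 3,700.3223…
After kr 2,900.00 payment: kr 3,700.3223… − kr 2,900.00 = kr 800.3223…
Balance at month 18: kr 800.3223… × (1 + 0.007)^10 = kr 858.1429…
Penalty: 18 × 1% × kr 6,260.69 = kr 1,126.92…
Final settlement = outstanding balance + penalty = kr 858.1429… + kr 1,126.92… = kr 1,985.07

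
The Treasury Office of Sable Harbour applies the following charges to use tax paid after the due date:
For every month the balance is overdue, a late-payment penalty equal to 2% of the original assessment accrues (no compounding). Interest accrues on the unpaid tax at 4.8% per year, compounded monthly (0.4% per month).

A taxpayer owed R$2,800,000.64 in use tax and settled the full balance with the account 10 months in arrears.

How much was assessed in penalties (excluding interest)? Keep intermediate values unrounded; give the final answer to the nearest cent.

Late-payment penalty = 2% × R$2,800,000.64 × 10 mo = R$560,000.13…

R$560,000.13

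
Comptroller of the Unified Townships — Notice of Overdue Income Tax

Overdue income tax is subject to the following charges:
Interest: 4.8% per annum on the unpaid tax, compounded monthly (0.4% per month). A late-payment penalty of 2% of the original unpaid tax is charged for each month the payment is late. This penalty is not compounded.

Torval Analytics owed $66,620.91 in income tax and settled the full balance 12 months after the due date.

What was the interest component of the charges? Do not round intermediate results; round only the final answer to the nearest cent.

Interest: $66,620.91 × ((1 + 0.004)^12 − 1) = $66,620.91 × 0.0490702… = $3,269.1019…

$3,269.10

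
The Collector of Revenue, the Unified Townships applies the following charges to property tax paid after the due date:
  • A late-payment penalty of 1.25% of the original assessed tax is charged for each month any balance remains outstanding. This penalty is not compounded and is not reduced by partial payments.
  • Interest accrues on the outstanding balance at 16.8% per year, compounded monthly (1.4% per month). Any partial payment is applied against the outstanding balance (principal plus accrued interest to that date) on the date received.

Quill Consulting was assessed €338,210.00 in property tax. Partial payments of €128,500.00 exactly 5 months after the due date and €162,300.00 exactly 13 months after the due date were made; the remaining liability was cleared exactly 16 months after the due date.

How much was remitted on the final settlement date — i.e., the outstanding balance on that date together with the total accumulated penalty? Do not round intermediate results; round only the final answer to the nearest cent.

€171,163.36

Balance at month 5: €338,210.0000 × (1 + 0.014)^5 = €362,556.9372…
After €128,500.00 payment: €362,556.9372… − €128,500.00 = €234,056.9372…
Balance at month 13: €234,056.9372… × (1 + 0.014)^8 = €261,592.4213…
After €162,300.00 payment: €261,592.4213… − €162,300.00 = €99,292.4213…
Balance at month 16: €99,292.4213… × (1 + 0.014)^3 = €103,521.3594…
Penalty: 16 × 1.25% × €338,210.00 = €67,642.00
Final settlement = outstanding balance + penalty = €103,521.3594… + €67,642.00 = €171,163.36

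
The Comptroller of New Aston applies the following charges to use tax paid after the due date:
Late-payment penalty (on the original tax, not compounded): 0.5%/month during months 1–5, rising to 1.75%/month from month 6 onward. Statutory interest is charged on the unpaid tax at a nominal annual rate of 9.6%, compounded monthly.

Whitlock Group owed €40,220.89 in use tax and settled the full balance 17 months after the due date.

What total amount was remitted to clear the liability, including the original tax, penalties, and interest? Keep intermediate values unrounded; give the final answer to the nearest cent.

€55,507.33

Penalty, months 1–5: 5 × 0.5% × €40,220.89 = €1,005.52…
Penalty, months 6–17: 12 × 1.75% × €40,220.89 = €8,446.39…
Interest (9.6%/yr ÷ 12 = 0.8%/month): €40,220.89 × ((1 + 0.008)^17 − 1) = €5,834.5274…
Total = €40,220.89 + €9,451.9092… + €5,834.5274… = €55,507.33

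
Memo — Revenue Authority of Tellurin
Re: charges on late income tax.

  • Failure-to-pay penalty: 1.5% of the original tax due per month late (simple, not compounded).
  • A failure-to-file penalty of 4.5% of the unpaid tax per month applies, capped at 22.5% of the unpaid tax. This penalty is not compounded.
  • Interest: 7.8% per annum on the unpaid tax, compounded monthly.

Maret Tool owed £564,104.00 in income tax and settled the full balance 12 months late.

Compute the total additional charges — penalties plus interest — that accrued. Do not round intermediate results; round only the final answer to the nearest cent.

Failure-to-file: 12 × 4.5% × £564,104.00 = £304,616.16, capped at 22.5% × £564,104.00 = £126,923.40
Failure-to-pay penalty = 1.5% × £564,104.00 × 12 mo = £101,538.72
Interest (7.8%/yr ÷ 12 = 0.65%/month): £564,104.00 × ((1 + 0.0065)^12 − 1) = £45,607.7014…
Penalties + interest = £228,462.1200 + £45,607.7014… = £274,069.82

£274,069.82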